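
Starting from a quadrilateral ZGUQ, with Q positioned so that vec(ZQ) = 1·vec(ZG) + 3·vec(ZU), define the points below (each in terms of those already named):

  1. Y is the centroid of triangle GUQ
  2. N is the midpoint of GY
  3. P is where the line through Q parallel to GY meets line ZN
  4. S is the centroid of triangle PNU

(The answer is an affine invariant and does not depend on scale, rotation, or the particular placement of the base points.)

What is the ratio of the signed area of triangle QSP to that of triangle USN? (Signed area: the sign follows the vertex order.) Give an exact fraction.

[QSP]:[USN] = -33/5

Work in coordinates with Z = (0, 0), G = (1, 0), U = (0, 1), Q = (1, 3).
1. Y is the centroid of triangle GUQ ⇒ Y = (2/3, 4/3)
2. N is the midpoint of GY ⇒ N = (5/6, 2/3)
3. P is where the line through Q parallel to GY meets line ZN ⇒ P = (35/24, 7/6)
4. S is the centroid of triangle PNU ⇒ S = (55/72, 17/18)
2·[QSP] = 11/8, 2·[USN] = -5/24
[QSP]:[USN] = 11/8:-5/24 = -33/5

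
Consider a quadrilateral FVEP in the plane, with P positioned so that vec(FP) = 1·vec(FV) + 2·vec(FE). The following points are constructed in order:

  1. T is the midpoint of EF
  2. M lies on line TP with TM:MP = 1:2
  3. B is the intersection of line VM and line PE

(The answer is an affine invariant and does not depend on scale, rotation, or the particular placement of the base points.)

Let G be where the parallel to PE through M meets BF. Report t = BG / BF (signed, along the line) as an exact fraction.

Choose coordinates F = (0, 0), V = (1, 0), E = (0, 1), P = (1, 2).
1. T is the midpoint of EF ⇒ T = (0, 1/2)
2. M lies on line TP with TM:MP = 1:2 ⇒ M = (1/3, 1)
3. B is the intersection of line VM and line PE ⇒ B = (1/5, 6/5)
through M parallel to PE: direction (-1, -1); meets BF at G = (2/15, 4/5)
G = B + t·(F−B) with t = 1/3

t = 1/3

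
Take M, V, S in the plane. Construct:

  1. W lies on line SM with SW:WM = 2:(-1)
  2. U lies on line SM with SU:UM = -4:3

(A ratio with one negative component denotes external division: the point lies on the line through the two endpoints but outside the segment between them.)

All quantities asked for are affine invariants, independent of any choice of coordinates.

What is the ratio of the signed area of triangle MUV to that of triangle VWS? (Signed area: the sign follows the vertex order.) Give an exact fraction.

Set M = (0, 0), V = (1, 0), S = (0, 1); any affine frame gives the same invariant.
1. W lies on line SM with SW:WM = 2:(-1) ⇒ W = (0, -1)
2. U lies on line SM with SU:UM = -4:3 ⇒ U = (0, -3)
2·[MUV] = 3, 2·[VWS] = -2
[MUV]:[VWS] = 3:-2 = -3/2

[MUV]:[VWS] = -3/2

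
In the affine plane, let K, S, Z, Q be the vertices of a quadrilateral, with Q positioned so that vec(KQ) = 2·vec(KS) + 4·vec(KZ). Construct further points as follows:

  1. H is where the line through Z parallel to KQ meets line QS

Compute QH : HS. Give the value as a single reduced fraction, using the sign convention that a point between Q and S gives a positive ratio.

QH:HS = -1/3

Work in coordinates with K = (0, 0), S = (1, 0), Z = (0, 1), Q = (2, 4).
1. H is where the line through Z parallel to KQ meets line QS ⇒ H = (5/2, 6)
H = Q + t·(S−Q) with t = -1/2, so QH:HS = t:(1−t) = -1/2:3/2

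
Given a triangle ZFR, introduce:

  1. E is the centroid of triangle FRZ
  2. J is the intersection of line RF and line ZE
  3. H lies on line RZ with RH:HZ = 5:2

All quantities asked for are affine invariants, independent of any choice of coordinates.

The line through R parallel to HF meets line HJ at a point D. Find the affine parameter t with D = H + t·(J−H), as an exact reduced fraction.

t = 2

Work in coordinates with Z = (0, 0), F = (1, 0), R = (0, 1).
1. E is the centroid of triangle FRZ ⇒ E = (1/3, 1/3)
2. J is the intersection of line RF and line ZE ⇒ J = (1/2, 1/2)
3. H lies on line RZ with RH:HZ = 5:2 ⇒ H = (0, 2/7)
through R parallel to HF: direction (1, -2/7); meets HJ at D = (1, 5/7)
D = H + t·(J−H) with t = 2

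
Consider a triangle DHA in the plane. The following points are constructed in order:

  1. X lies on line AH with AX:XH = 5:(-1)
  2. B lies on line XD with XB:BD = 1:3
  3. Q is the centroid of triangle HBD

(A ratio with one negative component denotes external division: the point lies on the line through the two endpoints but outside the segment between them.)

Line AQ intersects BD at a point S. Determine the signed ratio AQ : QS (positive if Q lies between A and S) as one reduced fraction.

AQ:QS = 14

Work in coordinates with D = (0, 0), H = (1, 0), A = (0, 1).
1. X lies on line AH with AX:XH = 5:(-1) ⇒ X = (5/4, -1/4)
2. B lies on line XD with XB:BD = 1:3 ⇒ B = (15/16, -3/16)
3. Q is the centroid of triangle HBD ⇒ Q = (31/48, -1/16)
line AQ meets BD at S = (155/224, -31/224)
Q = A + t·(S−A) with t = 14/15, so AQ:QS = 14/15:1/15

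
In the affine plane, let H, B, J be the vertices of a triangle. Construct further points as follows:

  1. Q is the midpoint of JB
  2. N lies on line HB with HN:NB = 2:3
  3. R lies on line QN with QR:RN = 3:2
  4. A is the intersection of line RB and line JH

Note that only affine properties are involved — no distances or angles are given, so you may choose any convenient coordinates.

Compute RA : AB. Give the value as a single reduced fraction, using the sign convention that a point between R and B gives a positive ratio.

RA:AB = -11/25

Set H = (0, 0), B = (1, 0), J = (0, 1); any affine frame gives the same invariant.
1. Q is the midpoint of JB ⇒ Q = (1/2, 1/2)
2. N lies on line HB with HN:NB = 2:3 ⇒ N = (2/5, 0)
3. R lies on line QN with QR:RN = 3:2 ⇒ R = (11/25, 1/5)
4. A is the intersection of line RB and line JH ⇒ A = (0, 5/14)
A = R + t·(B−R) with t = -11/14, so RA:AB = t:(1−t) = -11/14:25/14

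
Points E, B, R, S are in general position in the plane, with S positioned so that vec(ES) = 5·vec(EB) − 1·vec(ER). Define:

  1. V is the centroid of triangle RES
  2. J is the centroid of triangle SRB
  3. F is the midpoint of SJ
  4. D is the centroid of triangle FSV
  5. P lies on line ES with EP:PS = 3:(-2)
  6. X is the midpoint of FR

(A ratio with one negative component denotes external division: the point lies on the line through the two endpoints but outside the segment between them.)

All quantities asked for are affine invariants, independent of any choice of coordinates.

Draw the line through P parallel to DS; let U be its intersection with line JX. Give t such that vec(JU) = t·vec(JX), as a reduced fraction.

t = 6

Choose coordinates E = (0, 0), B = (1, 0), R = (0, 1), S = (5, -1).
1. V is the centroid of triangle RES ⇒ V = (5/3, 0)
2. J is the centroid of triangle SRB ⇒ J = (2, 0)
3. F is the midpoint of SJ ⇒ F = (7/2, -1/2)
4. D is the centroid of triangle FSV ⇒ D = (61/18, -1/2)
5. P lies on line ES with EP:PS = 3:(-2) ⇒ P = (15, -3)
6. X is the midpoint of FR ⇒ X = (7/4, 1/4)
through P parallel to DS: direction (29/18, -1/2); meets JX at U = (1/2, 3/2)
U = J + t·(X−J) with t = 6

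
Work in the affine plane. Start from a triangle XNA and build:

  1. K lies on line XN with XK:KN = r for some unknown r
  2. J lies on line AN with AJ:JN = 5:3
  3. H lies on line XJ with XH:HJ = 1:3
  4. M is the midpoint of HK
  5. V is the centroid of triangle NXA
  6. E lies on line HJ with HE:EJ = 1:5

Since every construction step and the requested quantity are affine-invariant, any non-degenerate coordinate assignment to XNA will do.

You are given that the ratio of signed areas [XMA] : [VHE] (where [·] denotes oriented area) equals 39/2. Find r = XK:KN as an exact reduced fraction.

Set X = (0, 0), N = (1, 0), A = (0, 1); any affine frame gives the same invariant.
1. With XK:KN = r, write λ = r/(r+1) so K = X + λ·(N−X); K is affine-linear in λ
2. J lies on line AN with AJ:JN = 5:3 ⇒ J = (5/8, 3/8)
3. H lies on line XJ with XH:HJ = 1:3 ⇒ H = (5/32, 3/32)
4. M is the midpoint of HK ⇒ M is an affine combination of earlier points and hence also affine-linear in λ
5. V is the centroid of triangle NXA ⇒ V = (1/3, 1/3)
6. E lies on line HJ with HE:EJ = 1:5 ⇒ E = (15/64, 9/64)
Every point depending on K is an affine combination of K and λ-independent points, so each such coordinate is linear in λ; the λ² term in each signed area is a multiple of (N−X)×(N−X) = 0, so 2·[XMA] and 2·[VHE] are each linear in λ. Evaluating at λ=0 and λ=1:
  2·[XMA] = 1/2·λ + 5/64,   2·[VHE] = 1/96
So [XMA]:[VHE] = (1/2·λ + 5/64) / (1/96). Setting this equal to 39/2:
  1/2·λ + 5/64 = 39/2·(1/96)  ⇒  λ = 1/4
Then r = λ/(1−λ) = (1/4)/(3/4) = 1/3. Check: with r = 1/3, K = (1/4, 0) and [XMA]:[VHE] = 39/2 as required.

r = 1/3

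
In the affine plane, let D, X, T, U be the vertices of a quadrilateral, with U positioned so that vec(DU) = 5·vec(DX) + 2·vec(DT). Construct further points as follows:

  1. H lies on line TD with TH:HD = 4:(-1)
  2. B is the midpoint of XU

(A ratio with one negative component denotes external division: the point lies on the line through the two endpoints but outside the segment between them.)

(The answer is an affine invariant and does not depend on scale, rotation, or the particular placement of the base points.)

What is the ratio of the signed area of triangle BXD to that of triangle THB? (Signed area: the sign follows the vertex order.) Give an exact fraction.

Set D = (0, 0), X = (1, 0), T = (0, 1), U = (5, 2); any affine frame gives the same invariant.
1. H lies on line TD with TH:HD = 4:(-1) ⇒ H = (0, -1/3)
2. B is the midpoint of XU ⇒ B = (3, 1)
2·[BXD] = -1, 2·[THB] = 4
[BXD]:[THB] = -1:4 = -1/4

[BXD]:[THB] = -1/4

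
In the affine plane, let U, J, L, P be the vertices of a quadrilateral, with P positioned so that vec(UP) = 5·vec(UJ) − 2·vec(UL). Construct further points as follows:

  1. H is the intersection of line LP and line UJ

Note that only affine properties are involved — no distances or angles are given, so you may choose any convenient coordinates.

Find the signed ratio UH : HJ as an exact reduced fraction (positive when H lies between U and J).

UH:HJ = -5/2

Work in coordinates with U = (0, 0), J = (1, 0), L = (0, 1), P = (5, -2).
1. H is the intersection of line LP and line UJ ⇒ H = (5/3, 0)
H = U + t·(J−U) with t = 5/3, so UH:HJ = t:(1−t) = 5/3:-2/3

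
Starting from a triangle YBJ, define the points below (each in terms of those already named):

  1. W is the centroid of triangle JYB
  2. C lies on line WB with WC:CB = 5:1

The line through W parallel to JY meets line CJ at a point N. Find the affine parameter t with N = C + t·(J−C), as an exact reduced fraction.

Set Y = (0, 0), B = (1, 0), J = (0, 1); any affine frame gives the same invariant.
1. W is the centroid of triangle JYB ⇒ W = (1/3, 1/3)
2. C lies on line WB with WC:CB = 5:1 ⇒ C = (8/9, 1/18)
through W parallel to JY: direction (0, -1); meets CJ at N = (1/3, 31/48)
N = C + t·(J−C) with t = 5/8

t = 5/8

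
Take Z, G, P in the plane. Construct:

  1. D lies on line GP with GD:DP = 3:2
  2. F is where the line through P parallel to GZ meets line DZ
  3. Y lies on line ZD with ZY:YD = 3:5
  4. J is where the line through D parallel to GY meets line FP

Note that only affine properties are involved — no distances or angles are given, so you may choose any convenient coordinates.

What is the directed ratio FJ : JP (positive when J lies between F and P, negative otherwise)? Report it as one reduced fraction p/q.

Assign Z = (0, 0), G = (1, 0), P = (0, 1) — the answer is frame-independent, so this choice is without loss of generality.
1. D lies on line GP with GD:DP = 3:2 ⇒ D = (2/5, 3/5)
2. F is where the line through P parallel to GZ meets line DZ ⇒ F = (2/3, 1)
3. Y lies on line ZD with ZY:YD = 3:5 ⇒ Y = (3/20, 9/40)
4. J is where the line through D parallel to GY meets line FP ⇒ J = (-10/9, 1)
J = F + t·(P−F) with t = 8/3, so FJ:JP = t:(1−t) = 8/3:-5/3

FJ:JP = -8/5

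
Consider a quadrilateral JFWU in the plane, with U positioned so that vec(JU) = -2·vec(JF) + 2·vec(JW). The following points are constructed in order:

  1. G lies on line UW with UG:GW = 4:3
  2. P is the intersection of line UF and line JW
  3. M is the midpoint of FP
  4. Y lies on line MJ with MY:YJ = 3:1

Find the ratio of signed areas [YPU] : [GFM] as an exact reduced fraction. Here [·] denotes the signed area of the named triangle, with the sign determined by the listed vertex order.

[YPU]:[GFM] = -21/2

Assign J = (0, 0), F = (1, 0), W = (0, 1), U = (-2, 2) — the answer is frame-independent, so this choice is without loss of generality.
1. G lies on line UW with UG:GW = 4:3 ⇒ G = (-6/7, 10/7)
2. P is the intersection of line UF and line JW ⇒ P = (0, 2/3)
3. M is the midpoint of FP ⇒ M = (1/2, 1/3)
4. Y lies on line MJ with MY:YJ = 3:1 ⇒ Y = (1/8, 1/12)
2·[YPU] = 1, 2·[GFM] = -2/21
[YPU]:[GFM] = 1:-2/21 = -21/2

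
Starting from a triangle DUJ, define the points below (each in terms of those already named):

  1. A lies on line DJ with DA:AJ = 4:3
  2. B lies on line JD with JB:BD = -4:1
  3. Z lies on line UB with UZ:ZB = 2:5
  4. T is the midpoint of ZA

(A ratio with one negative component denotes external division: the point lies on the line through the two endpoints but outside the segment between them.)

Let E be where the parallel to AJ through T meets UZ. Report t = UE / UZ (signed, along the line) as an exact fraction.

t = 9/4

Work in coordinates with D = (0, 0), U = (1, 0), J = (0, 1).
1. A lies on line DJ with DA:AJ = 4:3 ⇒ A = (0, 4/7)
2. B lies on line JD with JB:BD = -4:1 ⇒ B = (0, -1/3)
3. Z lies on line UB with UZ:ZB = 2:5 ⇒ Z = (5/7, -2/21)
4. T is the midpoint of ZA ⇒ T = (5/14, 5/21)
through T parallel to AJ: direction (0, 3/7); meets UZ at E = (5/14, -3/14)
E = U + t·(Z−U) with t = 9/4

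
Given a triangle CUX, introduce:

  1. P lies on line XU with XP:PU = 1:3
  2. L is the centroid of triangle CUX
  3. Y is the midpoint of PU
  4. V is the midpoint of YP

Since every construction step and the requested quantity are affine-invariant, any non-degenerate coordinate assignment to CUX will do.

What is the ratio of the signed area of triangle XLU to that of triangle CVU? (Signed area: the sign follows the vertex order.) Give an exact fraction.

[XLU]:[CVU] = -16/27

Choose coordinates C = (0, 0), U = (1, 0), X = (0, 1).
1. P lies on line XU with XP:PU = 1:3 ⇒ P = (1/4, 3/4)
2. L is the centroid of triangle CUX ⇒ L = (1/3, 1/3)
3. Y is the midpoint of PU ⇒ Y = (5/8, 3/8)
4. V is the midpoint of YP ⇒ V = (7/16, 9/16)
2·[XLU] = 1/3, 2·[CVU] = -9/16
[XLU]:[CVU] = 1/3:-9/16 = -16/27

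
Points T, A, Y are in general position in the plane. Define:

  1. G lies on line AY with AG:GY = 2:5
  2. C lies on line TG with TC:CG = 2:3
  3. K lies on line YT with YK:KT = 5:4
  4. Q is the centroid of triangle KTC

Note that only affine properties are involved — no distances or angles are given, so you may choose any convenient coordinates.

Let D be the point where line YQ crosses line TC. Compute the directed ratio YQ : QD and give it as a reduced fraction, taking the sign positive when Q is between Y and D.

Set T = (0, 0), A = (1, 0), Y = (0, 1); any affine frame gives the same invariant.
1. G lies on line AY with AG:GY = 2:5 ⇒ G = (5/7, 2/7)
2. C lies on line TG with TC:CG = 2:3 ⇒ C = (2/7, 4/35)
3. K lies on line YT with YK:KT = 5:4 ⇒ K = (0, 4/9)
4. Q is the centroid of triangle KTC ⇒ Q = (2/21, 176/945)
line YQ meets TC at D = (18/161, 36/805)
Q = Y + t·(D−Y) with t = 23/27, so YQ:QD = 23/27:4/27

YQ:QD = 23/4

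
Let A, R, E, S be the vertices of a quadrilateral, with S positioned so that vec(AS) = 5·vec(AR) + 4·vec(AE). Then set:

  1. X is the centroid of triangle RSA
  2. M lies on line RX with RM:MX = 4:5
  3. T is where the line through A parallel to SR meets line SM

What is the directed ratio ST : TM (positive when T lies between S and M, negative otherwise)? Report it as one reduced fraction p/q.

Work in coordinates with A = (0, 0), R = (1, 0), E = (0, 1), S = (5, 4).
1. X is the centroid of triangle RSA ⇒ X = (2, 4/3)
2. M lies on line RX with RM:MX = 4:5 ⇒ M = (13/9, 16/27)
3. T is where the line through A parallel to SR meets line SM ⇒ T = (-19, -19)
T = S + t·(M−S) with t = 27/4, so ST:TM = t:(1−t) = 27/4:-23/4

ST:TM = -27/23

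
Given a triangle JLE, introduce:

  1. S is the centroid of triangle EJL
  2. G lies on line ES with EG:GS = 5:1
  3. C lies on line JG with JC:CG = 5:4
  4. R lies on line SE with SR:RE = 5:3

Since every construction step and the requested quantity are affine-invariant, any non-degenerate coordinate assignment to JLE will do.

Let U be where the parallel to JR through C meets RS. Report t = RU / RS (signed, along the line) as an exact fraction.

Work in coordinates with J = (0, 0), L = (1, 0), E = (0, 1).
1. S is the centroid of triangle EJL ⇒ S = (1/3, 1/3)
2. G lies on line ES with EG:GS = 5:1 ⇒ G = (5/18, 4/9)
3. C lies on line JG with JC:CG = 5:4 ⇒ C = (25/162, 20/81)
4. R lies on line SE with SR:RE = 5:3 ⇒ R = (1/8, 3/4)
through C parallel to JR: direction (1/8, 3/4); meets RS at U = (17/81, 47/81)
U = R + t·(S−R) with t = 11/27

t = 11/27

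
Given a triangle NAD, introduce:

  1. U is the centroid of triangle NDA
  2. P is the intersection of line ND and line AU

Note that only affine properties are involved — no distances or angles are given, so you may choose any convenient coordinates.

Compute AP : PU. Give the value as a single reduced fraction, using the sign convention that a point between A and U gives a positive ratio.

AP:PU = -3

Choose coordinates N = (0, 0), A = (1, 0), D = (0, 1).
1. U is the centroid of triangle NDA ⇒ U = (1/3, 1/3)
2. P is the intersection of line ND and line AU ⇒ P = (0, 1/2)
P = A + t·(U−A) with t = 3/2, so AP:PU = t:(1−t) = 3/2:-1/2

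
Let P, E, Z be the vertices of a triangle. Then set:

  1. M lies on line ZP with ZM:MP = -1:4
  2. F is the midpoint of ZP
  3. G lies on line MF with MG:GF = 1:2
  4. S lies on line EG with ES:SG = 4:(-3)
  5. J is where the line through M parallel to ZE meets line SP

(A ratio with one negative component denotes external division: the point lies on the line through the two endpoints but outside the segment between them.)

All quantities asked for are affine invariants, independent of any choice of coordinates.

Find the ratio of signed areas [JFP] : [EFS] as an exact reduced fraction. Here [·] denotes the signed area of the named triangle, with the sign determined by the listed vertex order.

[JFP]:[EFS] = 81/110

Choose coordinates P = (0, 0), E = (1, 0), Z = (0, 1).
1. M lies on line ZP with ZM:MP = -1:4 ⇒ M = (0, 4/3)
2. F is the midpoint of ZP ⇒ F = (0, 1/2)
3. G lies on line MF with MG:GF = 1:2 ⇒ G = (0, 19/18)
4. S lies on line EG with ES:SG = 4:(-3) ⇒ S = (-3, 38/9)
5. J is where the line through M parallel to ZE meets line SP ⇒ J = (-36/11, 152/33)
2·[JFP] = -18/11, 2·[EFS] = -20/9
[JFP]:[EFS] = -18/11:-20/9 = 81/110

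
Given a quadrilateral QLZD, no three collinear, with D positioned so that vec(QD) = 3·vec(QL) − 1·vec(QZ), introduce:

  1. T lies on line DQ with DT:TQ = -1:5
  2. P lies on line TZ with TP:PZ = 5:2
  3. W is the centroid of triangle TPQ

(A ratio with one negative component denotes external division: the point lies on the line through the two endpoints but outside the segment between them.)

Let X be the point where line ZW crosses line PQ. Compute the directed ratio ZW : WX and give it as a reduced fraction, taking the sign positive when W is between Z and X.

Work in coordinates with Q = (0, 0), L = (1, 0), Z = (0, 1), D = (3, -1).
1. T lies on line DQ with DT:TQ = -1:5 ⇒ T = (15/4, -5/4)
2. P lies on line TZ with TP:PZ = 5:2 ⇒ P = (15/14, 5/14)
3. W is the centroid of triangle TPQ ⇒ W = (45/28, -25/84)
line ZW meets PQ at X = (135/154, 45/154)
W = Z + t·(X−Z) with t = 11/6, so ZW:WX = 11/6:-5/6

ZW:WX = -11/5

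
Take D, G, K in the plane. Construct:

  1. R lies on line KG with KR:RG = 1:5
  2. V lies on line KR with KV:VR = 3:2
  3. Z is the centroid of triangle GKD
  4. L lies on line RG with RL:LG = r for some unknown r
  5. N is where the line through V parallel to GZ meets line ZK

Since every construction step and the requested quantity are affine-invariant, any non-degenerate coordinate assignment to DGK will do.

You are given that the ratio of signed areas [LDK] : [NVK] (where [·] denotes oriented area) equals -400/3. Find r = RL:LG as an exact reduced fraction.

Set D = (0, 0), G = (1, 0), K = (0, 1); any affine frame gives the same invariant.
1. R lies on line KG with KR:RG = 1:5 ⇒ R = (1/6, 5/6)
2. V lies on line KR with KV:VR = 3:2 ⇒ V = (1/10, 9/10)
3. Z is the centroid of triangle GKD ⇒ Z = (1/3, 1/3)
4. With RL:LG = r, write λ = r/(r+1) so L = R + λ·(G−R); L is affine-linear in λ
5. N is where the line through V parallel to GZ meets line ZK ⇒ N = (1/30, 14/15)
Every point depending on L is an affine combination of L and λ-independent points, so each such coordinate is linear in λ; the λ² term in each signed area is a multiple of (G−R)×(G−R) = 0, so 2·[LDK] and 2·[NVK] are each linear in λ. Evaluating at λ=0 and λ=1:
  2·[LDK] = -5/6·λ − 1/6,   2·[NVK] = 1/300
So [LDK]:[NVK] = (-5/6·λ − 1/6) / (1/300). Setting this equal to -400/3:
  -5/6·λ − 1/6 = -400/3·(1/300)  ⇒  λ = 1/3
Then r = λ/(1−λ) = (1/3)/(2/3) = 1/2. Check: with r = 1/2, L = (4/9, 5/9) and [LDK]:[NVK] = -400/3 as required.

r = 1/2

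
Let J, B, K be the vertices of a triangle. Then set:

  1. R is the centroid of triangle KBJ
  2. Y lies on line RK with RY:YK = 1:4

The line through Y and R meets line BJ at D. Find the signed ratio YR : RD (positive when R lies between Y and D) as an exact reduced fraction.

YR:RD = 2/5

Assign J = (0, 0), B = (1, 0), K = (0, 1) — the answer is frame-independent, so this choice is without loss of generality.
1. R is the centroid of triangle KBJ ⇒ R = (1/3, 1/3)
2. Y lies on line RK with RY:YK = 1:4 ⇒ Y = (4/15, 7/15)
line YR meets BJ at D = (1/2, 0)
R = Y + t·(D−Y) with t = 2/7, so YR:RD = 2/7:5/7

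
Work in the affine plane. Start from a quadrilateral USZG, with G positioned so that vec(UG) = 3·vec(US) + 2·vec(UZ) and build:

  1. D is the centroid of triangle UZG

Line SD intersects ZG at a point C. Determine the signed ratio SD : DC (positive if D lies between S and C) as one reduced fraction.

SD:DC = 3

Choose coordinates U = (0, 0), S = (1, 0), Z = (0, 1), G = (3, 2).
1. D is the centroid of triangle UZG ⇒ D = (1, 1)
line SD meets ZG at C = (1, 4/3)
D = S + t·(C−S) with t = 3/4, so SD:DC = 3/4:1/4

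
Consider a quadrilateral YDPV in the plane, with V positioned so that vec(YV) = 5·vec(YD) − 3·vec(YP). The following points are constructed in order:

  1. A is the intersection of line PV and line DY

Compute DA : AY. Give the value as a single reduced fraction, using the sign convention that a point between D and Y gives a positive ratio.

Work in coordinates with Y = (0, 0), D = (1, 0), P = (0, 1), V = (5, -3).
1. A is the intersection of line PV and line DY ⇒ A = (5/4, 0)
A = D + t·(Y−D) with t = -1/4, so DA:AY = t:(1−t) = -1/4:5/4

DA:AY = -1/5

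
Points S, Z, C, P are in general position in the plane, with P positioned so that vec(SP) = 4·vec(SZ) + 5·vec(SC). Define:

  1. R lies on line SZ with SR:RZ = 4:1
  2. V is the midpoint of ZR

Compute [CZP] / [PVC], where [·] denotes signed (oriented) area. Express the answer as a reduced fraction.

[CZP]:[PVC] = -20/19

Work in coordinates with S = (0, 0), Z = (1, 0), C = (0, 1), P = (4, 5).
1. R lies on line SZ with SR:RZ = 4:1 ⇒ R = (4/5, 0)
2. V is the midpoint of ZR ⇒ V = (9/10, 0)
2·[CZP] = 8, 2·[PVC] = -38/5
[CZP]:[PVC] = 8:-38/5 = -20/19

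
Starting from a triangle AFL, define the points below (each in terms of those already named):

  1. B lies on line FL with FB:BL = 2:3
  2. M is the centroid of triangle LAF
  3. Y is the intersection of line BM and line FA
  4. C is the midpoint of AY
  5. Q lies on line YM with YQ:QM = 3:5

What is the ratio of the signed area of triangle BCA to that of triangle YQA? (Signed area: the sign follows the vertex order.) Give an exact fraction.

Choose coordinates A = (0, 0), F = (1, 0), L = (0, 1).
1. B lies on line FL with FB:BL = 2:3 ⇒ B = (3/5, 2/5)
2. M is the centroid of triangle LAF ⇒ M = (1/3, 1/3)
3. Y is the intersection of line BM and line FA ⇒ Y = (-1, 0)
4. C is the midpoint of AY ⇒ C = (-1/2, 0)
5. Q lies on line YM with YQ:QM = 3:5 ⇒ Q = (-1/2, 1/8)
2·[BCA] = 1/5, 2·[YQA] = -1/8
[BCA]:[YQA] = 1/5:-1/8 = -8/5

[BCA]:[YQA] = -8/5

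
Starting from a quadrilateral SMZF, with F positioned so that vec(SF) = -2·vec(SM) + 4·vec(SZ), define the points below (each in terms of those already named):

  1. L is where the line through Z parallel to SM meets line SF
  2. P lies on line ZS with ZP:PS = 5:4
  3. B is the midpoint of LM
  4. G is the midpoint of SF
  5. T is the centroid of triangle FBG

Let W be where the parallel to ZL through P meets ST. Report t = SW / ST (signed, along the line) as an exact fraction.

t = 8/39

Set S = (0, 0), M = (1, 0), Z = (0, 1), F = (-2, 4); any affine frame gives the same invariant.
1. L is where the line through Z parallel to SM meets line SF ⇒ L = (-1/2, 1)
2. P lies on line ZS with ZP:PS = 5:4 ⇒ P = (0, 4/9)
3. B is the midpoint of LM ⇒ B = (1/4, 1/2)
4. G is the midpoint of SF ⇒ G = (-1, 2)
5. T is the centroid of triangle FBG ⇒ T = (-11/12, 13/6)
through P parallel to ZL: direction (-1/2, 0); meets ST at W = (-22/117, 4/9)
W = S + t·(T−S) with t = 8/39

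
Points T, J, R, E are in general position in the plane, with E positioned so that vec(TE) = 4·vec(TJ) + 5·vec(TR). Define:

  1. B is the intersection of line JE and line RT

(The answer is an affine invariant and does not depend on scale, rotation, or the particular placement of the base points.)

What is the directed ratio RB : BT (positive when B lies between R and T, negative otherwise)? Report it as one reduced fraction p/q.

Assign T = (0, 0), J = (1, 0), R = (0, 1), E = (4, 5) — the answer is frame-independent, so this choice is without loss of generality.
1. B is the intersection of line JE and line RT ⇒ B = (0, -5/3)
B = R + t·(T−R) with t = 8/3, so RB:BT = t:(1−t) = 8/3:-5/3

RB:BT = -8/5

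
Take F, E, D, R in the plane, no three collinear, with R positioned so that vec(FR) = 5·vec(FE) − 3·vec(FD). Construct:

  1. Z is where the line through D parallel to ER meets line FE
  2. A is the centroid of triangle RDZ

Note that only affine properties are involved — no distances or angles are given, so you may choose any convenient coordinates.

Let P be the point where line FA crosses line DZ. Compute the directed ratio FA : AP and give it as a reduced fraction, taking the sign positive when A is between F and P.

Choose coordinates F = (0, 0), E = (1, 0), D = (0, 1), R = (5, -3).
1. Z is where the line through D parallel to ER meets line FE ⇒ Z = (4/3, 0)
2. A is the centroid of triangle RDZ ⇒ A = (19/9, -2/3)
line FA meets DZ at P = (76/33, -8/11)
A = F + t·(P−F) with t = 11/12, so FA:AP = 11/12:1/12

FA:AP = 11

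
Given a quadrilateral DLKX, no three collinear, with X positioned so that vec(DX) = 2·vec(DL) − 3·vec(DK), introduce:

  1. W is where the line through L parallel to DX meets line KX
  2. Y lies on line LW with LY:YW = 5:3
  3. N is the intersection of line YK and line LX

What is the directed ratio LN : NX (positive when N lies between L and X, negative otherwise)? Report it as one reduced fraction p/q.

LN:NX = -5/6

Assign D = (0, 0), L = (1, 0), K = (0, 1), X = (2, -3) — the answer is frame-independent, so this choice is without loss of generality.
1. W is where the line through L parallel to DX meets line KX ⇒ W = (-1, 3)
2. Y lies on line LW with LY:YW = 5:3 ⇒ Y = (-1/4, 15/8)
3. N is the intersection of line YK and line LX ⇒ N = (-4, 15)
N = L + t·(X−L) with t = -5, so LN:NX = t:(1−t) = -5:6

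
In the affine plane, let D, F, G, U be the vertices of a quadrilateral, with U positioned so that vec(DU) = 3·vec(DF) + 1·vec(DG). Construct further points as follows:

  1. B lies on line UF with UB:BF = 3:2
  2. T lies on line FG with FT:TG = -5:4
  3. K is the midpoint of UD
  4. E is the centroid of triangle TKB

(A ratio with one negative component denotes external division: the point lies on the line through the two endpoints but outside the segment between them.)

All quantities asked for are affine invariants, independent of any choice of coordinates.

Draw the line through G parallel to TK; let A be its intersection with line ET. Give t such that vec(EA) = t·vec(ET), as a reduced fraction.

Set D = (0, 0), F = (1, 0), G = (0, 1), U = (3, 1); any affine frame gives the same invariant.
1. B lies on line UF with UB:BF = 3:2 ⇒ B = (9/5, 2/5)
2. T lies on line FG with FT:TG = -5:4 ⇒ T = (-4, 5)
3. K is the midpoint of UD ⇒ K = (3/2, 1/2)
4. E is the centroid of triangle TKB ⇒ E = (-7/30, 59/30)
through G parallel to TK: direction (11/2, -9/2); meets ET at A = (-121/2, 101/2)
A = E + t·(T−E) with t = 16

t = 16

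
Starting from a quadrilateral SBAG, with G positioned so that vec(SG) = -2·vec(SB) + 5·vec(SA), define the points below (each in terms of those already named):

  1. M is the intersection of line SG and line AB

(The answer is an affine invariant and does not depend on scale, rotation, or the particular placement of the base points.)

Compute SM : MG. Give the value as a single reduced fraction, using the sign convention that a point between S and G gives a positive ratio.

Work in coordinates with S = (0, 0), B = (1, 0), A = (0, 1), G = (-2, 5).
1. M is the intersection of line SG and line AB ⇒ M = (-2/3, 5/3)
M = S + t·(G−S) with t = 1/3, so SM:MG = t:(1−t) = 1/3:2/3

SM:MG = 1/2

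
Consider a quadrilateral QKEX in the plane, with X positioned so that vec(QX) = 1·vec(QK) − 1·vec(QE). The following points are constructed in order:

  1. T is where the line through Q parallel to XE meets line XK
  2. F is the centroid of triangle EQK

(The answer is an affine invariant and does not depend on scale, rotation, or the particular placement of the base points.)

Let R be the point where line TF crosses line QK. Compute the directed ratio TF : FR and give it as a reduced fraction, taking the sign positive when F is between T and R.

Assign Q = (0, 0), K = (1, 0), E = (0, 1), X = (1, -1) — the answer is frame-independent, so this choice is without loss of generality.
1. T is where the line through Q parallel to XE meets line XK ⇒ T = (1, -2)
2. F is the centroid of triangle EQK ⇒ F = (1/3, 1/3)
line TF meets QK at R = (3/7, 0)
F = T + t·(R−T) with t = 7/6, so TF:FR = 7/6:-1/6

TF:FR = -7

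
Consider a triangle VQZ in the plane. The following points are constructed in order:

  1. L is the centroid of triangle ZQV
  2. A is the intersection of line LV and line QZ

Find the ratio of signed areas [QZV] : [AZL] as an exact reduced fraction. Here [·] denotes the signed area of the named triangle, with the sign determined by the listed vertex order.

[QZV]:[AZL] = 6

Set V = (0, 0), Q = (1, 0), Z = (0, 1); any affine frame gives the same invariant.
1. L is the centroid of triangle ZQV ⇒ L = (1/3, 1/3)
2. A is the intersection of line LV and line QZ ⇒ A = (1/2, 1/2)
2·[QZV] = 1, 2·[AZL] = 1/6
[QZV]:[AZL] = 1:1/6 = 6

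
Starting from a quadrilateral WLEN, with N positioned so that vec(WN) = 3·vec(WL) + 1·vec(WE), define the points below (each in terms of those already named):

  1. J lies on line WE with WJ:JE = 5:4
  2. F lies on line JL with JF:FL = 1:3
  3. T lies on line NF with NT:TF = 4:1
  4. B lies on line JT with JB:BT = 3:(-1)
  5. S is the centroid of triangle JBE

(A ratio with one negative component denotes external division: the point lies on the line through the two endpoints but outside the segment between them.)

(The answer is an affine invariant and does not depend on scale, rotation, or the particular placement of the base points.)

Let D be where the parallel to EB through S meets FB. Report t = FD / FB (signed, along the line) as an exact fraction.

t = 145/209

Set W = (0, 0), L = (1, 0), E = (0, 1), N = (3, 1); any affine frame gives the same invariant.
1. J lies on line WE with WJ:JE = 5:4 ⇒ J = (0, 5/9)
2. F lies on line JL with JF:FL = 1:3 ⇒ F = (1/4, 5/12)
3. T lies on line NF with NT:TF = 4:1 ⇒ T = (4/5, 8/15)
4. B lies on line JT with JB:BT = 3:(-1) ⇒ B = (6/5, 47/90)
5. S is the centroid of triangle JBE ⇒ S = (2/5, 187/270)
through S parallel to EB: direction (6/5, -43/90); meets FB at D = (10/11, 97/198)
D = F + t·(B−F) with t = 145/209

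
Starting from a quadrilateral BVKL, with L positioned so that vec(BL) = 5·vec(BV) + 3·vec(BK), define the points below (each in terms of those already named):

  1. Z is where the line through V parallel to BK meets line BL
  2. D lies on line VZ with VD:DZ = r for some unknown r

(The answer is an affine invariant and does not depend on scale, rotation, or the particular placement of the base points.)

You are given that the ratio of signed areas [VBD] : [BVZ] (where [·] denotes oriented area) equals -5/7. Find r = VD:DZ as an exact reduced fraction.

Set B = (0, 0), V = (1, 0), K = (0, 1), L = (5, 3); any affine frame gives the same invariant.
1. Z is where the line through V parallel to BK meets line BL ⇒ Z = (1, 3/5)
2. With VD:DZ = r, write λ = r/(r+1) so D = V + λ·(Z−V); D is affine-linear in λ
Every point depending on D is an affine combination of D and λ-independent points, so each such coordinate is linear in λ; the λ² term in each signed area is a multiple of (Z−V)×(Z−V) = 0, so 2·[VBD] and 2·[BVZ] are each linear in λ. Evaluating at λ=0 and λ=1:
  2·[VBD] = -3/5·λ,   2·[BVZ] = 3/5
So [VBD]:[BVZ] = (-3/5·λ) / (3/5). Setting this equal to -5/7:
  -3/5·λ = -5/7·(3/5)  ⇒  λ = 5/7
Then r = λ/(1−λ) = (5/7)/(2/7) = 5/2. Check: with r = 5/2, D = (1, 3/7) and [VBD]:[BVZ] = -5/7 as required.

r = 5/2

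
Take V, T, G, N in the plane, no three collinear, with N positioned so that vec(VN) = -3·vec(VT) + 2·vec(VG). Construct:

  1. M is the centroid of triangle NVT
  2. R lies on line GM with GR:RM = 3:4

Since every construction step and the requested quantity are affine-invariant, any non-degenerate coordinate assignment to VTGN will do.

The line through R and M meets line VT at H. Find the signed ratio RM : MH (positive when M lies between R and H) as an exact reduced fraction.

Set V = (0, 0), T = (1, 0), G = (0, 1), N = (-3, 2); any affine frame gives the same invariant.
1. M is the centroid of triangle NVT ⇒ M = (-2/3, 2/3)
2. R lies on line GM with GR:RM = 3:4 ⇒ R = (-2/7, 6/7)
line RM meets VT at H = (-2, 0)
M = R + t·(H−R) with t = 2/9, so RM:MH = 2/9:7/9

RM:MH = 2/7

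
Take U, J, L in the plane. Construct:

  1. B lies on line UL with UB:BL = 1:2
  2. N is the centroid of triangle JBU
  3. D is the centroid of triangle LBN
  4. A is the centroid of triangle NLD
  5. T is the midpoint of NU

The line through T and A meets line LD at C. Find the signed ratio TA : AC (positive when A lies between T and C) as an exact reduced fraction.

Set U = (0, 0), J = (1, 0), L = (0, 1); any affine frame gives the same invariant.
1. B lies on line UL with UB:BL = 1:2 ⇒ B = (0, 1/3)
2. N is the centroid of triangle JBU ⇒ N = (1/3, 1/9)
3. D is the centroid of triangle LBN ⇒ D = (1/9, 13/27)
4. A is the centroid of triangle NLD ⇒ A = (4/27, 43/81)
5. T is the midpoint of NU ⇒ T = (1/6, 1/18)
line TA meets LD at C = (10/63, 7/27)
A = T + t·(C−T) with t = 7/3, so TA:AC = 7/3:-4/3

TA:AC = -7/4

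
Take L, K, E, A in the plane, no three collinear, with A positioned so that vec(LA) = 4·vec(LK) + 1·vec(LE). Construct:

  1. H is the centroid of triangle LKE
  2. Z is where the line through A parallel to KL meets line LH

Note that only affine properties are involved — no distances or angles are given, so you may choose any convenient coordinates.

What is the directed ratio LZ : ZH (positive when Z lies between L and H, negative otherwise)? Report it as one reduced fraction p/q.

Work in coordinates with L = (0, 0), K = (1, 0), E = (0, 1), A = (4, 1).
1. H is the centroid of triangle LKE ⇒ H = (1/3, 1/3)
2. Z is where the line through A parallel to KL meets line LH ⇒ Z = (1, 1)
Z = L + t·(H−L) with t = 3, so LZ:ZH = t:(1−t) = 3:-2

LZ:ZH = -3/2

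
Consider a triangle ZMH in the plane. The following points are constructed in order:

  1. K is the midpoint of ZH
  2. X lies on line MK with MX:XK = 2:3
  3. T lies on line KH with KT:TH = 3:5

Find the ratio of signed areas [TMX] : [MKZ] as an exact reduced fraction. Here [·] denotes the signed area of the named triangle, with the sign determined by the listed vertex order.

[TMX]:[MKZ] = -3/20

Set Z = (0, 0), M = (1, 0), H = (0, 1); any affine frame gives the same invariant.
1. K is the midpoint of ZH ⇒ K = (0, 1/2)
2. X lies on line MK with MX:XK = 2:3 ⇒ X = (3/5, 1/5)
3. T lies on line KH with KT:TH = 3:5 ⇒ T = (0, 11/16)
2·[TMX] = -3/40, 2·[MKZ] = 1/2
[TMX]:[MKZ] = -3/40:1/2 = -3/20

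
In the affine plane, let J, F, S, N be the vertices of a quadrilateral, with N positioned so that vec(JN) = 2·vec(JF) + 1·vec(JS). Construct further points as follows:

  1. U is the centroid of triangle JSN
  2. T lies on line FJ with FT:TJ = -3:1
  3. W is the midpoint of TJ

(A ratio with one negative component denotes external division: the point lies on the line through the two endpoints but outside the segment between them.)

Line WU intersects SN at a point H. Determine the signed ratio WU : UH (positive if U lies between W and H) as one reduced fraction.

WU:UH = 2

Choose coordinates J = (0, 0), F = (1, 0), S = (0, 1), N = (2, 1).
1. U is the centroid of triangle JSN ⇒ U = (2/3, 2/3)
2. T lies on line FJ with FT:TJ = -3:1 ⇒ T = (-1/2, 0)
3. W is the midpoint of TJ ⇒ W = (-1/4, 0)
line WU meets SN at H = (9/8, 1)
U = W + t·(H−W) with t = 2/3, so WU:UH = 2/3:1/3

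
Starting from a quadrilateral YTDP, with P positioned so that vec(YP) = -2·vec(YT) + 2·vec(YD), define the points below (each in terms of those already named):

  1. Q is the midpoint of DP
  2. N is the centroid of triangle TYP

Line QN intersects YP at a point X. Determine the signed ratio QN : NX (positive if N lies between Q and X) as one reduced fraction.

Work in coordinates with Y = (0, 0), T = (1, 0), D = (0, 1), P = (-2, 2).
1. Q is the midpoint of DP ⇒ Q = (-1, 3/2)
2. N is the centroid of triangle TYP ⇒ N = (-1/3, 2/3)
line QN meets YP at X = (1, -1)
N = Q + t·(X−Q) with t = 1/3, so QN:NX = 1/3:2/3

QN:NX = 1/2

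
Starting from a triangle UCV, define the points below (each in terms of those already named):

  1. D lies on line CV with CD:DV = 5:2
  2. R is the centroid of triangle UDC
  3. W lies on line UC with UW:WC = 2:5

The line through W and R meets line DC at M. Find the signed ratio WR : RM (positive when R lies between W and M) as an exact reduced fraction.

WR:RM = 8/7

Set U = (0, 0), C = (1, 0), V = (0, 1); any affine frame gives the same invariant.
1. D lies on line CV with CD:DV = 5:2 ⇒ D = (2/7, 5/7)
2. R is the centroid of triangle UDC ⇒ R = (3/7, 5/21)
3. W lies on line UC with UW:WC = 2:5 ⇒ W = (2/7, 0)
line WR meets DC at M = (31/56, 25/56)
R = W + t·(M−W) with t = 8/15, so WR:RM = 8/15:7/15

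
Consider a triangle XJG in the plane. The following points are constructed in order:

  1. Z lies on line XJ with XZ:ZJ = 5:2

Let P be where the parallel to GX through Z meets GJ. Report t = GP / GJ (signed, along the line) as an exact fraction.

t = 5/7

Choose coordinates X = (0, 0), J = (1, 0), G = (0, 1).
1. Z lies on line XJ with XZ:ZJ = 5:2 ⇒ Z = (5/7, 0)
through Z parallel to GX: direction (0, -1); meets GJ at P = (5/7, 2/7)
P = G + t·(J−G) with t = 5/7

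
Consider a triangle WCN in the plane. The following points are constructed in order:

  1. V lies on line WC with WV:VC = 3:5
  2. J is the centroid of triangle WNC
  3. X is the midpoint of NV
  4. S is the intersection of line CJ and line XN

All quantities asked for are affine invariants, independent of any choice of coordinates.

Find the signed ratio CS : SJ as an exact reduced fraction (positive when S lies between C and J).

CS:SJ = -15/2

Work in coordinates with W = (0, 0), C = (1, 0), N = (0, 1).
1. V lies on line WC with WV:VC = 3:5 ⇒ V = (3/8, 0)
2. J is the centroid of triangle WNC ⇒ J = (1/3, 1/3)
3. X is the midpoint of NV ⇒ X = (3/16, 1/2)
4. S is the intersection of line CJ and line XN ⇒ S = (3/13, 5/13)
S = C + t·(J−C) with t = 15/13, so CS:SJ = t:(1−t) = 15/13:-2/13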